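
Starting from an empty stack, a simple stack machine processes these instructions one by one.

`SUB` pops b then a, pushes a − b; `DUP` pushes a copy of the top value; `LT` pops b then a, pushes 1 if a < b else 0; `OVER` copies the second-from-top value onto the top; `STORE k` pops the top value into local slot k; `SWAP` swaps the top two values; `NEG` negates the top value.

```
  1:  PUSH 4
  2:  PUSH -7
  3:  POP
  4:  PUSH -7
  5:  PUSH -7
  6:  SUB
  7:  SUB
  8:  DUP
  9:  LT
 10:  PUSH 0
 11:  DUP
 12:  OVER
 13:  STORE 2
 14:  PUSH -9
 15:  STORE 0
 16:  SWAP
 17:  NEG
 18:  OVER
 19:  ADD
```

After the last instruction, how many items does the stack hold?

3

PUSH 4   4
PUSH -7  4 -7
POP      4
PUSH -7  4 -7
PUSH -7  4 -7 -7
SUB      4 0
SUB      4
DUP      4 4
LT       0
PUSH 0   0 0
DUP      0 0 0
OVER     0 0 0 0
STORE 2  0 0 0
PUSH -9  0 0 0 -9
STORE 0  0 0 0
SWAP     0 0 0
NEG      0 0 0
OVER     0 0 0 0
ADD      0 0 0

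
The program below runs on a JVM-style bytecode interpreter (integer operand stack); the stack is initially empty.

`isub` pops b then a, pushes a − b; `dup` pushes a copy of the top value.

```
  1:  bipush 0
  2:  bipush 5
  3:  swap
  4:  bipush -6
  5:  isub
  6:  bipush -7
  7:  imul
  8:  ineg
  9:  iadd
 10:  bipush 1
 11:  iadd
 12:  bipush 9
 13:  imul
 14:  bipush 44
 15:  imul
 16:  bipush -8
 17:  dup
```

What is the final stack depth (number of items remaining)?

3

bipush 0  : [0]
bipush 5  : [0, 5]
swap      : [5, 0]
bipush -6 : [5, 0, -6]
isub      : [5, 6]
bipush -7 : [5, 6, -7]
imul      : [5, -42]
ineg      : [5, 42]
iadd      : [47]
bipush 1  : [47, 1]
iadd      : [48]
bipush 9  : [48, 9]
imul      : [432]
bipush 44 : [432, 44]
imul      : [19008]
bipush -8 : [19008, -8]
dup       : [19008, -8, -8]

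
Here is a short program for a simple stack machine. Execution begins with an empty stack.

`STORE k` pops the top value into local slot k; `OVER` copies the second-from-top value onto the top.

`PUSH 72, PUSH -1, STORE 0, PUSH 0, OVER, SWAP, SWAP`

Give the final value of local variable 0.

PUSH 72 → [72]
PUSH -1 → [72, -1]
STORE 0 → [72]
PUSH 0  → [72, 0]
OVER    → [72, 0, 72]
SWAP    → [72, 72, 0]
SWAP    → [72, 0, 72]

-1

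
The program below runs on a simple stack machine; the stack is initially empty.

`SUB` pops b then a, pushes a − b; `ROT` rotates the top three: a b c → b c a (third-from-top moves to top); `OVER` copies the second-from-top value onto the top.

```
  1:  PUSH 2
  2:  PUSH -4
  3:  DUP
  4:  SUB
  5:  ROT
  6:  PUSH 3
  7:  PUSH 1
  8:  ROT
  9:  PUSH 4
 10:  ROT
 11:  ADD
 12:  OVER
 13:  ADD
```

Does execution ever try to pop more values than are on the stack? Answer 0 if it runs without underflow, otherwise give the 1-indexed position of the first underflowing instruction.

5

PUSH 2  -> [2]
PUSH -4 -> [2, -4]
DUP     -> [2, -4, -4]
SUB     -> [2, 0]
ROT  — needs 3 operands, stack has 2 → underflow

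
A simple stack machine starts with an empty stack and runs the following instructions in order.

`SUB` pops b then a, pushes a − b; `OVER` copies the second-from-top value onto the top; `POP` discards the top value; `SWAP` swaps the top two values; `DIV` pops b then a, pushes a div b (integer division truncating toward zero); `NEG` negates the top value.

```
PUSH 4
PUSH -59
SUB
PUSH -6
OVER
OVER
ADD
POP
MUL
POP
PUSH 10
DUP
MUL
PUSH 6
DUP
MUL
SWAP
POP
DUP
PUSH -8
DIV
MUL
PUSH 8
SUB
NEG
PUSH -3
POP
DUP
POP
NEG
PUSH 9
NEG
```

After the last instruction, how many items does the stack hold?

2

PUSH 4   -> [4]
PUSH -59 -> [4, -59]
SUB      -> [63]
PUSH -6  -> [63, -6]
OVER     -> [63, -6, 63]
OVER     -> [63, -6, 63, -6]
ADD      -> [63, -6, 57]
POP      -> [63, -6]
MUL      -> [-378]
POP      -> []
PUSH 10  -> [10]
DUP      -> [10, 10]
MUL      -> [100]
PUSH 6   -> [100, 6]
DUP      -> [100, 6, 6]
MUL      -> [100, 36]
SWAP     -> [36, 100]
POP      -> [36]
DUP      -> [36, 36]
PUSH -8  -> [36, 36, -8]
DIV      -> [36, -4]
MUL      -> [-144]
PUSH 8   -> [-144, 8]
SUB      -> [-152]
NEG      -> [152]
PUSH -3  -> [152, -3]
POP      -> [152]
DUP      -> [152, 152]
POP      -> [152]
NEG      -> [-152]
PUSH 9   -> [-152, 9]
NEG      -> [-152, -9]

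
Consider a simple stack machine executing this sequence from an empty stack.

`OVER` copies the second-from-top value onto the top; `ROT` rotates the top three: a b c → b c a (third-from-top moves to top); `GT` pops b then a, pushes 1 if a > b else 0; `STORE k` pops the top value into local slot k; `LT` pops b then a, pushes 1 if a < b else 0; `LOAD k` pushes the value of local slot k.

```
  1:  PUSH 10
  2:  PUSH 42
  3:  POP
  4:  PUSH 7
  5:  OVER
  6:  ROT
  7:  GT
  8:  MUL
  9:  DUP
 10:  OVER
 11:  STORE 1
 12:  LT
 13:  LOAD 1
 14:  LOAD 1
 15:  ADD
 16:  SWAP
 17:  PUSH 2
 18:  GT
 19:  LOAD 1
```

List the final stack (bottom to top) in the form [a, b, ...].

[0, 0, 0]

PUSH 10  10
PUSH 42  10 42
POP      10
PUSH 7   10 7
OVER     10 7 10
ROT      7 10 10
GT       7 0
MUL      0
DUP      0 0
OVER     0 0 0
STORE 1  0 0
LT       0
LOAD 1   0 0
LOAD 1   0 0 0
ADD      0 0
SWAP     0 0
PUSH 2   0 0 2
GT       0 0
LOAD 1   0 0 0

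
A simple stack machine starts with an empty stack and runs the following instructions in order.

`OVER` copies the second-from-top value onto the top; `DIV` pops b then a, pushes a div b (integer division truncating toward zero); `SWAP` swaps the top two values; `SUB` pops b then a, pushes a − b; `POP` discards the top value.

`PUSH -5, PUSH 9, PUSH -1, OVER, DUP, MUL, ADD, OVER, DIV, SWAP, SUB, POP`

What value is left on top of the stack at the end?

-5

PUSH -5  -5
PUSH 9   -5 9
PUSH -1  -5 9 -1
OVER     -5 9 -1 9
DUP      -5 9 -1 9 9
MUL      -5 9 -1 81
ADD      -5 9 80
OVER     -5 9 80 9
DIV      -5 9 8
SWAP     -5 8 9
SUB      -5 -1
POP      -5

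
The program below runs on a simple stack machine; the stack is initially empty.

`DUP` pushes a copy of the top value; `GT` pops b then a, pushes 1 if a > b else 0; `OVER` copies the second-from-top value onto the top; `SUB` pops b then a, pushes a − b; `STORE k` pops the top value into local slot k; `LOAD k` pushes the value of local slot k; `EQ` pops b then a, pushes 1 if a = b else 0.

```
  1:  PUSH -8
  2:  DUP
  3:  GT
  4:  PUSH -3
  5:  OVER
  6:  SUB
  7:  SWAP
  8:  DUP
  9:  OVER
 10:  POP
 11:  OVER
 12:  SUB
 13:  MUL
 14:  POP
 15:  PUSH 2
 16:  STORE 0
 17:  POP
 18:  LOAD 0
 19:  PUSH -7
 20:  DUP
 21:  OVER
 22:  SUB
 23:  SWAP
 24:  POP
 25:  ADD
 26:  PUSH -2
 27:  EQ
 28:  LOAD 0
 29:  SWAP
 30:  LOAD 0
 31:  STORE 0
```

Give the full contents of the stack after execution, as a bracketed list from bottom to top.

PUSH -8  -8
DUP      -8 -8
GT       0
PUSH -3  0 -3
OVER     0 -3 0
SUB      0 -3
SWAP     -3 0
DUP      -3 0 0
OVER     -3 0 0 0
POP      -3 0 0
OVER     -3 0 0 0
SUB      -3 0 0
MUL      -3 0
POP      -3
PUSH 2   -3 2
STORE 0  -3
POP      (empty)
LOAD 0   2
PUSH -7  2 -7
DUP      2 -7 -7
OVER     2 -7 -7 -7
SUB      2 -7 0
SWAP     2 0 -7
POP      2 0
ADD      2
PUSH -2  2 -2
EQ       0
LOAD 0   0 2
SWAP     2 0
LOAD 0   2 0 2
STORE 0  2 0

[2, 0]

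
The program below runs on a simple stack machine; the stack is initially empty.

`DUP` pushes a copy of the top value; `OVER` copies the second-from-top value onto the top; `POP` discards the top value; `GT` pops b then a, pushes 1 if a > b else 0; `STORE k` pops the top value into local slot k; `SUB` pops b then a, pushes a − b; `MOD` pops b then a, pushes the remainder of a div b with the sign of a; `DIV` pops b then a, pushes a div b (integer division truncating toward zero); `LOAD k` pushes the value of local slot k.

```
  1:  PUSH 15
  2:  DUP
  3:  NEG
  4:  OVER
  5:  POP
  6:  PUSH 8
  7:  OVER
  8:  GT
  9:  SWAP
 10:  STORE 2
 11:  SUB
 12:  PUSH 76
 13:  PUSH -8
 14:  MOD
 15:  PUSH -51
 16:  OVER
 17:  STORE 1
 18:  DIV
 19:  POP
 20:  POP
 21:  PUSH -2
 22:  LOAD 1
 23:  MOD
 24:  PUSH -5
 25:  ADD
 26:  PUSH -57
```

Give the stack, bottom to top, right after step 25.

[-7]

PUSH 15  → [15]
DUP      → [15, 15]
NEG      → [15, -15]
OVER     → [15, -15, 15]
POP      → [15, -15]
PUSH 8   → [15, -15, 8]
OVER     → [15, -15, 8, -15]
GT       → [15, -15, 1]
SWAP     → [15, 1, -15]
STORE 2  → [15, 1]
SUB      → [14]
PUSH 76  → [14, 76]
PUSH -8  → [14, 76, -8]
MOD      → [14, 4]
PUSH -51 → [14, 4, -51]
OVER     → [14, 4, -51, 4]
STORE 1  → [14, 4, -51]
DIV      → [14, 0]
POP      → [14]
POP      → []
PUSH -2  → [-2]
LOAD 1   → [-2, 4]
MOD      → [-2]
PUSH -5  → [-2, -5]
ADD      → [-7]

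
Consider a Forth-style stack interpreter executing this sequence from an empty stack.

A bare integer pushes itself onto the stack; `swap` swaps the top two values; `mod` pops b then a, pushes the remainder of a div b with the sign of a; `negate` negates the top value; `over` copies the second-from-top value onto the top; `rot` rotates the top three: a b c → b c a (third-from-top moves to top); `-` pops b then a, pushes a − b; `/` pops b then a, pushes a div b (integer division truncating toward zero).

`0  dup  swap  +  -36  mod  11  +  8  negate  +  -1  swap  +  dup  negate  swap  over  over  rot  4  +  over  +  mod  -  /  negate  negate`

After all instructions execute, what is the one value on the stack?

0      : 0
dup    : 0 0
swap   : 0 0
+      : 0
-36    : 0 -36
mod    : 0
11     : 0 11
+      : 11
8      : 11 8
negate : 11 -8
+      : 3
-1     : 3 -1
swap   : -1 3
+      : 2
dup    : 2 2
negate : 2 -2
swap   : -2 2
over   : -2 2 -2
over   : -2 2 -2 2
rot    : -2 -2 2 2
4      : -2 -2 2 2 4
+      : -2 -2 2 6
over   : -2 -2 2 6 2
+      : -2 -2 2 8
mod    : -2 -2 2
-      : -2 -4
/      : 0
negate : 0
negate : 0

0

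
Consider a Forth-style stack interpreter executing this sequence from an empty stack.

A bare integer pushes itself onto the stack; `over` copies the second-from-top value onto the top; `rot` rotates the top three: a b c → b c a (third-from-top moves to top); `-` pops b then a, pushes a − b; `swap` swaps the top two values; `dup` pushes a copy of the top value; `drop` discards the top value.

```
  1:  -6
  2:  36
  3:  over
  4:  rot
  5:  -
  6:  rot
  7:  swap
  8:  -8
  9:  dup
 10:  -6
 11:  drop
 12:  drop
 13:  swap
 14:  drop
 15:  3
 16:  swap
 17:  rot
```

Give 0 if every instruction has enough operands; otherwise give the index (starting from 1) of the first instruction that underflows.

6

-6    -6
36    -6 36
over  -6 36 -6
rot   36 -6 -6
-     36 0
rot  — needs 3 operands, stack has 2 → underflow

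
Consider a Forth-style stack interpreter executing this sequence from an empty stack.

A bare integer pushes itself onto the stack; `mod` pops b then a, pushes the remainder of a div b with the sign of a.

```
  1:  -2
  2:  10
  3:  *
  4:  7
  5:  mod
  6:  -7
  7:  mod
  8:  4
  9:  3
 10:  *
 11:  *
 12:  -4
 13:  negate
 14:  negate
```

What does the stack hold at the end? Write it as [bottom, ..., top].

-2     → -2
10     → -2 10
*      → -20
7      → -20 7
mod    → -6
-7     → -6 -7
mod    → -6
4      → -6 4
3      → -6 4 3
*      → -6 12
*      → -72
-4     → -72 -4
negate → -72 4
negate → -72 -4

[-72, -4]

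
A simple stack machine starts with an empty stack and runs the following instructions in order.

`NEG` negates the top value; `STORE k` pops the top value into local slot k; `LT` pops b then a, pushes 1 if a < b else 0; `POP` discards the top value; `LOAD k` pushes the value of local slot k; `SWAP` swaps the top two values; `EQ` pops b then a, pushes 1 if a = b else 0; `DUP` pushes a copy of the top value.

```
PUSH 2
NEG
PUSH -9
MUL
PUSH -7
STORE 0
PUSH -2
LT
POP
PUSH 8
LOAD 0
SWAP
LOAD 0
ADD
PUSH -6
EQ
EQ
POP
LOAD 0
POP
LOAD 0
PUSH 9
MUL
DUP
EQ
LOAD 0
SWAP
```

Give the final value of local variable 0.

PUSH 2  : [2]
NEG     : [-2]
PUSH -9 : [-2, -9]
MUL     : [18]
PUSH -7 : [18, -7]
STORE 0 : [18]
PUSH -2 : [18, -2]
LT      : [0]
POP     : []
PUSH 8  : [8]
LOAD 0  : [8, -7]
SWAP    : [-7, 8]
LOAD 0  : [-7, 8, -7]
ADD     : [-7, 1]
PUSH -6 : [-7, 1, -6]
EQ      : [-7, 0]
EQ      : [0]
POP     : []
LOAD 0  : [-7]
POP     : []
LOAD 0  : [-7]
PUSH 9  : [-7, 9]
MUL     : [-63]
DUP     : [-63, -63]
EQ      : [1]
LOAD 0  : [1, -7]
SWAP    : [-7, 1]

-7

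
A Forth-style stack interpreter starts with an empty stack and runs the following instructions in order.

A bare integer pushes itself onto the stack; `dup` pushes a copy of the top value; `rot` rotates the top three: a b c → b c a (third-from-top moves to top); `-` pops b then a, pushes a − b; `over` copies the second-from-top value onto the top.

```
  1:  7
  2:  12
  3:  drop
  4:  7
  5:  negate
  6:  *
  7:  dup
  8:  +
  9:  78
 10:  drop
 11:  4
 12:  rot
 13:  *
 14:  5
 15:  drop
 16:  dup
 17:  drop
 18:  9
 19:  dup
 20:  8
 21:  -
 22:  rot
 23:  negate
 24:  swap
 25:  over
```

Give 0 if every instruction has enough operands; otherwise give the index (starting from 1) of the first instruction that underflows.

12

7      : [7]
12     : [7, 12]
drop   : [7]
7      : [7, 7]
negate : [7, -7]
*      : [-49]
dup    : [-49, -49]
+      : [-98]
78     : [-98, 78]
drop   : [-98]
4      : [-98, 4]
rot  — needs 3 operands, stack has 2 → underflow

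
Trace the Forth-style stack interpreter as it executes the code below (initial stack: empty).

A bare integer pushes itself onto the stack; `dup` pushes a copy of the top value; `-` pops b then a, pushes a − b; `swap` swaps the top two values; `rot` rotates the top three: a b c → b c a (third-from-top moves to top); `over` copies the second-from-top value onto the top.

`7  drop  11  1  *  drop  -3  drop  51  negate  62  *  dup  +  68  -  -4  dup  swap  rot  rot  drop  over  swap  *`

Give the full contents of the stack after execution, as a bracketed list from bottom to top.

7      -> [7]
drop   -> []
11     -> [11]
1      -> [11, 1]
*      -> [11]
drop   -> []
-3     -> [-3]
drop   -> []
51     -> [51]
negate -> [-51]
62     -> [-51, 62]
*      -> [-3162]
dup    -> [-3162, -3162]
+      -> [-6324]
68     -> [-6324, 68]
-      -> [-6392]
-4     -> [-6392, -4]
dup    -> [-6392, -4, -4]
swap   -> [-6392, -4, -4]
rot    -> [-4, -4, -6392]
rot    -> [-4, -6392, -4]
drop   -> [-4, -6392]
over   -> [-4, -6392, -4]
swap   -> [-4, -4, -6392]
*      -> [-4, 25568]

[-4, 25568]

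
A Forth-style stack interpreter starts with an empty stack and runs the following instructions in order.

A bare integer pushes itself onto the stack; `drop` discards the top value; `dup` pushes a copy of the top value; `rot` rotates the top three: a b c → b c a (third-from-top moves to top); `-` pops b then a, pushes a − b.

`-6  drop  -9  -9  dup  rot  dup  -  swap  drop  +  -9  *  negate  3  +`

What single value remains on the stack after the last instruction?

-78

-6     → -6
drop   → (empty)
-9     → -9
-9     → -9 -9
dup    → -9 -9 -9
rot    → -9 -9 -9
dup    → -9 -9 -9 -9
-      → -9 -9 0
swap   → -9 0 -9
drop   → -9 0
+      → -9
-9     → -9 -9
*      → 81
negate → -81
3      → -81 3
+      → -78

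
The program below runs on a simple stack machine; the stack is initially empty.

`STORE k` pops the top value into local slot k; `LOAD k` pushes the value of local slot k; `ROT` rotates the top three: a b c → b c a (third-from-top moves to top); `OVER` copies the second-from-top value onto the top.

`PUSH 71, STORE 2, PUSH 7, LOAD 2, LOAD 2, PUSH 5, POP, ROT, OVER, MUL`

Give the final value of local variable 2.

PUSH 71  [71]
STORE 2  []
PUSH 7   [7]
LOAD 2   [7, 71]
LOAD 2   [7, 71, 71]
PUSH 5   [7, 71, 71, 5]
POP      [7, 71, 71]
ROT      [71, 71, 7]
OVER     [71, 71, 7, 71]
MUL      [71, 71, 497]

71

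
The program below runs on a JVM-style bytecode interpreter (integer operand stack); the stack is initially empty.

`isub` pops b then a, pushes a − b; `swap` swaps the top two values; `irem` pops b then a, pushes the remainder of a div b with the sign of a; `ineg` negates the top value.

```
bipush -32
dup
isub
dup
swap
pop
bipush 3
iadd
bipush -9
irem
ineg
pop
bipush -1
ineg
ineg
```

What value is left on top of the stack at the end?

bipush -32 → -32
dup        → -32 -32
isub       → 0
dup        → 0 0
swap       → 0 0
pop        → 0
bipush 3   → 0 3
iadd       → 3
bipush -9  → 3 -9
irem       → 3
ineg       → -3
pop        → (empty)
bipush -1  → -1
ineg       → 1
ineg       → -1

-1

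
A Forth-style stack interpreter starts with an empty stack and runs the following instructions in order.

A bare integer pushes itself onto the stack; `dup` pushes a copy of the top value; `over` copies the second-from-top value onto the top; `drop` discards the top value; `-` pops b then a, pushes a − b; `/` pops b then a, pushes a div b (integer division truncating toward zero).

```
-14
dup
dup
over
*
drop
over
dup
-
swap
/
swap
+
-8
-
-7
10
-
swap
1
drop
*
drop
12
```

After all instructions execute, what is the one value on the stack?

12

-14  -> -14
dup  -> -14 -14
dup  -> -14 -14 -14
over -> -14 -14 -14 -14
*    -> -14 -14 196
drop -> -14 -14
over -> -14 -14 -14
dup  -> -14 -14 -14 -14
-    -> -14 -14 0
swap -> -14 0 -14
/    -> -14 0
swap -> 0 -14
+    -> -14
-8   -> -14 -8
-    -> -6
-7   -> -6 -7
10   -> -6 -7 10
-    -> -6 -17
swap -> -17 -6
1    -> -17 -6 1
drop -> -17 -6
*    -> 102
drop -> (empty)
12   -> 12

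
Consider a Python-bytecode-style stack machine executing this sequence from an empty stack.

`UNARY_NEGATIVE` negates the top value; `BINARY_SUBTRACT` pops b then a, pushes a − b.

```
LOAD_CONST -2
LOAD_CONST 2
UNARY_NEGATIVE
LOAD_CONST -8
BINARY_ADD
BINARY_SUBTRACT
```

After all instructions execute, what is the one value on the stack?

8

LOAD_CONST -2   -> -2
LOAD_CONST 2    -> -2 2
UNARY_NEGATIVE  -> -2 -2
LOAD_CONST -8   -> -2 -2 -8
BINARY_ADD      -> -2 -10
BINARY_SUBTRACT -> 8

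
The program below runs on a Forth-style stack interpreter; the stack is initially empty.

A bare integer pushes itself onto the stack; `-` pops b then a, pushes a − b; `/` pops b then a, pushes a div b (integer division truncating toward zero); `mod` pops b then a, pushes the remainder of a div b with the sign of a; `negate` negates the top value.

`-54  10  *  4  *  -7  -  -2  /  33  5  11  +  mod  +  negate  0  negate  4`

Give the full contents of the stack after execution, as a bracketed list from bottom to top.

[-1077, 0, 4]

-54    -> [-54]
10     -> [-54, 10]
*      -> [-540]
4      -> [-540, 4]
*      -> [-2160]
-7     -> [-2160, -7]
-      -> [-2153]
-2     -> [-2153, -2]
/      -> [1076]
33     -> [1076, 33]
5      -> [1076, 33, 5]
11     -> [1076, 33, 5, 11]
+      -> [1076, 33, 16]
mod    -> [1076, 1]
+      -> [1077]
negate -> [-1077]
0      -> [-1077, 0]
negate -> [-1077, 0]
4      -> [-1077, 0, 4]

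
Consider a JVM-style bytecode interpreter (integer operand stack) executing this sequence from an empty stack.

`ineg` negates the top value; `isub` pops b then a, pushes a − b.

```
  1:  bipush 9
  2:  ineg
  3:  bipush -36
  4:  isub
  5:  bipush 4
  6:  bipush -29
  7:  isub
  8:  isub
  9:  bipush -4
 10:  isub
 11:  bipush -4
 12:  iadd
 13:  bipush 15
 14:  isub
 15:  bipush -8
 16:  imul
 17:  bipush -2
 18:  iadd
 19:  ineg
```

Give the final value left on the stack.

bipush 9   -> 9
ineg       -> -9
bipush -36 -> -9 -36
isub       -> 27
bipush 4   -> 27 4
bipush -29 -> 27 4 -29
isub       -> 27 33
isub       -> -6
bipush -4  -> -6 -4
isub       -> -2
bipush -4  -> -2 -4
iadd       -> -6
bipush 15  -> -6 15
isub       -> -21
bipush -8  -> -21 -8
imul       -> 168
bipush -2  -> 168 -2
iadd       -> 166
ineg       -> -166

-166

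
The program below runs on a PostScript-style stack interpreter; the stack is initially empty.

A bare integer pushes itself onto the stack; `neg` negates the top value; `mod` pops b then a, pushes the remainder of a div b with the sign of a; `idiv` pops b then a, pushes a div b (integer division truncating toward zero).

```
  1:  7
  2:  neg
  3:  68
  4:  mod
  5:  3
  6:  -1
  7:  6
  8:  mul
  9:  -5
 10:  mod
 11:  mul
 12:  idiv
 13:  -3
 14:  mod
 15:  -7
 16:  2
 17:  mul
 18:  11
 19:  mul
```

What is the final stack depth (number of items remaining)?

2

7    -> [7]
neg  -> [-7]
68   -> [-7, 68]
mod  -> [-7]
3    -> [-7, 3]
-1   -> [-7, 3, -1]
6    -> [-7, 3, -1, 6]
mul  -> [-7, 3, -6]
-5   -> [-7, 3, -6, -5]
mod  -> [-7, 3, -1]
mul  -> [-7, -3]
idiv -> [2]
-3   -> [2, -3]
mod  -> [2]
-7   -> [2, -7]
2    -> [2, -7, 2]
mul  -> [2, -14]
11   -> [2, -14, 11]
mul  -> [2, -154]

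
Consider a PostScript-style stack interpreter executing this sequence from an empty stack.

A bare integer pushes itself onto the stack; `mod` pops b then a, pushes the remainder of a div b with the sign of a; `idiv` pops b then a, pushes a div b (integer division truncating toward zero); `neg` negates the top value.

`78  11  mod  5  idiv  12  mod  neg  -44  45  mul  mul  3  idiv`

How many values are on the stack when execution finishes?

78   -> 78
11   -> 78 11
mod  -> 1
5    -> 1 5
idiv -> 0
12   -> 0 12
mod  -> 0
neg  -> 0
-44  -> 0 -44
45   -> 0 -44 45
mul  -> 0 -1980
mul  -> 0
3    -> 0 3
idiv -> 0

1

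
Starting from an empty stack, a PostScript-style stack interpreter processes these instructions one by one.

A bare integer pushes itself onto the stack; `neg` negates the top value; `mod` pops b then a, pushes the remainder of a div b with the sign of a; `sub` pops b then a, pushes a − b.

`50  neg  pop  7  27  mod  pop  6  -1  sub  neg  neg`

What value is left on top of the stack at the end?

7

50   [50]
neg  [-50]
pop  []
7    [7]
27   [7, 27]
mod  [7]
pop  []
6    [6]
-1   [6, -1]
sub  [7]
neg  [-7]
neg  [7]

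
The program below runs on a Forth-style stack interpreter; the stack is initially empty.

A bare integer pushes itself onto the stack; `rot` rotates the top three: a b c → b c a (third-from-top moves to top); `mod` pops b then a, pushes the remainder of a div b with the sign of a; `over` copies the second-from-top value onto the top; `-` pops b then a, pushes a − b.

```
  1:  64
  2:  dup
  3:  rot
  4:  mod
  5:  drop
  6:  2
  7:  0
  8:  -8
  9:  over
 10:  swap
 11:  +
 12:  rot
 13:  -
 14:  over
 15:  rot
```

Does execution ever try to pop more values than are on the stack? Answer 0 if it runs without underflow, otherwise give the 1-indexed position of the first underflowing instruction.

64  -> 64
dup -> 64 64
rot  — needs 3 operands, stack has 2 → underflow

3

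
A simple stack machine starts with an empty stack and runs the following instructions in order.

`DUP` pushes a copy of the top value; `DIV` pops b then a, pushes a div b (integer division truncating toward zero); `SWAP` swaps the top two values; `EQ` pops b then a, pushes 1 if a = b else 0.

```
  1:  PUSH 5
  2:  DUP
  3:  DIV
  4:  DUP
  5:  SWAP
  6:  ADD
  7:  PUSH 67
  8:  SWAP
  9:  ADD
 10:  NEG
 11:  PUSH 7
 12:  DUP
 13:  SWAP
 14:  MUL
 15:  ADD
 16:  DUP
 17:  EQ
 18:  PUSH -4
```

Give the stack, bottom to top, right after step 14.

[-69, 49]

PUSH 5  → [5]
DUP     → [5, 5]
DIV     → [1]
DUP     → [1, 1]
SWAP    → [1, 1]
ADD     → [2]
PUSH 67 → [2, 67]
SWAP    → [67, 2]
ADD     → [69]
NEG     → [-69]
PUSH 7  → [-69, 7]
DUP     → [-69, 7, 7]
SWAP    → [-69, 7, 7]
MUL     → [-69, 49]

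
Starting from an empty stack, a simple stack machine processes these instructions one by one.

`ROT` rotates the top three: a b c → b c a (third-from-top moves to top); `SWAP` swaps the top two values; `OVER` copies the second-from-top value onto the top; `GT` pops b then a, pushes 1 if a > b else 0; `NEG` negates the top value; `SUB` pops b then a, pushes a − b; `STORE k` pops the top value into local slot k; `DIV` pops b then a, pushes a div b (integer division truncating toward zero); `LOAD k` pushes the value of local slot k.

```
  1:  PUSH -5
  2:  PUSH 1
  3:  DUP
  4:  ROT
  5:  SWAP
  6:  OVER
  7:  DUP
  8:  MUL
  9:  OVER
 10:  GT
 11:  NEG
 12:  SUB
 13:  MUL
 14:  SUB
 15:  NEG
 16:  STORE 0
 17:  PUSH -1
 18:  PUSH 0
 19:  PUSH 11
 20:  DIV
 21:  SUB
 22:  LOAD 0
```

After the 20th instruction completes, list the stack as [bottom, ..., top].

[-1, 0]

PUSH -5  [-5]
PUSH 1   [-5, 1]
DUP      [-5, 1, 1]
ROT      [1, 1, -5]
SWAP     [1, -5, 1]
OVER     [1, -5, 1, -5]
DUP      [1, -5, 1, -5, -5]
MUL      [1, -5, 1, 25]
OVER     [1, -5, 1, 25, 1]
GT       [1, -5, 1, 1]
NEG      [1, -5, 1, -1]
SUB      [1, -5, 2]
MUL      [1, -10]
SUB      [11]
NEG      [-11]
STORE 0  []
PUSH -1  [-1]
PUSH 0   [-1, 0]
PUSH 11  [-1, 0, 11]
DIV      [-1, 0]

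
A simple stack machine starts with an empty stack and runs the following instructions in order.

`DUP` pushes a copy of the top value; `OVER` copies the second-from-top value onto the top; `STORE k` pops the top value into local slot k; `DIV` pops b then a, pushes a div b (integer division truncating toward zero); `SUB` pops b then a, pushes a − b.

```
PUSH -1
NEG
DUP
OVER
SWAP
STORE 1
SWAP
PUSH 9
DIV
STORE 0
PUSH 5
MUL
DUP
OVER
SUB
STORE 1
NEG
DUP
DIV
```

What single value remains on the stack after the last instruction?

PUSH -1 : -1
NEG     : 1
DUP     : 1 1
OVER    : 1 1 1
SWAP    : 1 1 1
STORE 1 : 1 1
SWAP    : 1 1
PUSH 9  : 1 1 9
DIV     : 1 0
STORE 0 : 1
PUSH 5  : 1 5
MUL     : 5
DUP     : 5 5
OVER    : 5 5 5
SUB     : 5 0
STORE 1 : 5
NEG     : -5
DUP     : -5 -5
DIV     : 1

1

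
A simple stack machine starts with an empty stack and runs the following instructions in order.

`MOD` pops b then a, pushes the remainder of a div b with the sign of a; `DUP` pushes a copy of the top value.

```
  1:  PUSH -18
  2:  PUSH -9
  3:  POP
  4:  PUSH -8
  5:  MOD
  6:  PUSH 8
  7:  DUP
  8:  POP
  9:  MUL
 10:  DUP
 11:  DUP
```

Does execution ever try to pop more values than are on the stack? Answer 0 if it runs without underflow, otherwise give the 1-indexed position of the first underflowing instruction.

PUSH -18 -> -18
PUSH -9  -> -18 -9
POP      -> -18
PUSH -8  -> -18 -8
MOD      -> -2
PUSH 8   -> -2 8
DUP      -> -2 8 8
POP      -> -2 8
MUL      -> -16
DUP      -> -16 -16
DUP      -> -16 -16 -16

0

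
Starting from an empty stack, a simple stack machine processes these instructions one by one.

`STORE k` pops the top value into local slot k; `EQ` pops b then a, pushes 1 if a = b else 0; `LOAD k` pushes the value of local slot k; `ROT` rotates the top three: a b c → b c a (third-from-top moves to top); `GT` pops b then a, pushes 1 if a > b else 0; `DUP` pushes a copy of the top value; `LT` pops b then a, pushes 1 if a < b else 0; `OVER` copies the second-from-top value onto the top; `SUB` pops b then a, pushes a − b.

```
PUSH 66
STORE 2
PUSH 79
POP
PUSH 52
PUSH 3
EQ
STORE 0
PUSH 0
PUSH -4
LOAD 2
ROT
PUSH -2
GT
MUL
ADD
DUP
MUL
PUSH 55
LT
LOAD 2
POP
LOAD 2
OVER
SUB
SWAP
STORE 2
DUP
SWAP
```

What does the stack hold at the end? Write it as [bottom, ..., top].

[66, 66]

PUSH 66 -> [66]
STORE 2 -> []
PUSH 79 -> [79]
POP     -> []
PUSH 52 -> [52]
PUSH 3  -> [52, 3]
EQ      -> [0]
STORE 0 -> []
PUSH 0  -> [0]
PUSH -4 -> [0, -4]
LOAD 2  -> [0, -4, 66]
ROT     -> [-4, 66, 0]
PUSH -2 -> [-4, 66, 0, -2]
GT      -> [-4, 66, 1]
MUL     -> [-4, 66]
ADD     -> [62]
DUP     -> [62, 62]
MUL     -> [3844]
PUSH 55 -> [3844, 55]
LT      -> [0]
LOAD 2  -> [0, 66]
POP     -> [0]
LOAD 2  -> [0, 66]
OVER    -> [0, 66, 0]
SUB     -> [0, 66]
SWAP    -> [66, 0]
STORE 2 -> [66]
DUP     -> [66, 66]
SWAP    -> [66, 66]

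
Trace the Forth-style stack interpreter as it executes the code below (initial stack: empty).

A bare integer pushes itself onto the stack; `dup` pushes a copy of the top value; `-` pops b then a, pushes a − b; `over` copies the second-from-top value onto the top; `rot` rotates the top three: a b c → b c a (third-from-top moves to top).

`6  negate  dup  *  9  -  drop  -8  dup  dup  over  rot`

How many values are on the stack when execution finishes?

4

6      → [6]
negate → [-6]
dup    → [-6, -6]
*      → [36]
9      → [36, 9]
-      → [27]
drop   → []
-8     → [-8]
dup    → [-8, -8]
dup    → [-8, -8, -8]
over   → [-8, -8, -8, -8]
rot    → [-8, -8, -8, -8]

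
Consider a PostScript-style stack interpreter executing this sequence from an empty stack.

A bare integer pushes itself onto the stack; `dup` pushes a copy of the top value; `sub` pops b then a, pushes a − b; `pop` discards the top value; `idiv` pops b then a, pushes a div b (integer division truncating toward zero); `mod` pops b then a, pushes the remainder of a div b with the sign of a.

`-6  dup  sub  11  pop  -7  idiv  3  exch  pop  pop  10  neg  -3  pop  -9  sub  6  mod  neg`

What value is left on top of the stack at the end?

-6    -6
dup   -6 -6
sub   0
11    0 11
pop   0
-7    0 -7
idiv  0
3     0 3
exch  3 0
pop   3
pop   (empty)
10    10
neg   -10
-3    -10 -3
pop   -10
-9    -10 -9
sub   -1
6     -1 6
mod   -1
neg   1

1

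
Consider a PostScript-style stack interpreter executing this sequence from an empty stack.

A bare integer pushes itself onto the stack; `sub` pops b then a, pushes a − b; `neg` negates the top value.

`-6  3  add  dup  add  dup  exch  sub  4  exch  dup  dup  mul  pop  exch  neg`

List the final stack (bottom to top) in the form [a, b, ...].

-6   -> -6
3    -> -6 3
add  -> -3
dup  -> -3 -3
add  -> -6
dup  -> -6 -6
exch -> -6 -6
sub  -> 0
4    -> 0 4
exch -> 4 0
dup  -> 4 0 0
dup  -> 4 0 0 0
mul  -> 4 0 0
pop  -> 4 0
exch -> 0 4
neg  -> 0 -4

[0, -4]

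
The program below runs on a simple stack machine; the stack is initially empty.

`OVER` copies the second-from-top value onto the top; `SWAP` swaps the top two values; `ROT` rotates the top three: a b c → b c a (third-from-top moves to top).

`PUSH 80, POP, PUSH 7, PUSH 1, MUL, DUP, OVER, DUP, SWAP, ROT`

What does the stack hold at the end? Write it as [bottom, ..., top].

PUSH 80 → [80]
POP     → []
PUSH 7  → [7]
PUSH 1  → [7, 1]
MUL     → [7]
DUP     → [7, 7]
OVER    → [7, 7, 7]
DUP     → [7, 7, 7, 7]
SWAP    → [7, 7, 7, 7]
ROT     → [7, 7, 7, 7]

[7, 7, 7, 7]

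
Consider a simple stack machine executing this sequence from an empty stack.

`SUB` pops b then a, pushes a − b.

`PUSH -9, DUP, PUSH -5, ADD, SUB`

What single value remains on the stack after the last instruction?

PUSH -9 : -9
DUP     : -9 -9
PUSH -5 : -9 -9 -5
ADD     : -9 -14
SUB     : 5

5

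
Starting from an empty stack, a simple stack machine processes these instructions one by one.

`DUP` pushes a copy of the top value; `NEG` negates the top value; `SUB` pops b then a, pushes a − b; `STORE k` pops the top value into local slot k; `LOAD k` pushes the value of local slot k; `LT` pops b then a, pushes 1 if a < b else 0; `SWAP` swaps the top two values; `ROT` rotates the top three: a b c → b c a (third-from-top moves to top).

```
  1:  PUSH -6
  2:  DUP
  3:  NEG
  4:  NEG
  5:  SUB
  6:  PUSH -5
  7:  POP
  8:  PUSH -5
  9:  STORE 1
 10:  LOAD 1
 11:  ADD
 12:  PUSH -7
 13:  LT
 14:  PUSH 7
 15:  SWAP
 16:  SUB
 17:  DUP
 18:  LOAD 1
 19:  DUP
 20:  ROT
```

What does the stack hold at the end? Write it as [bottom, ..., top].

PUSH -6 -> -6
DUP     -> -6 -6
NEG     -> -6 6
NEG     -> -6 -6
SUB     -> 0
PUSH -5 -> 0 -5
POP     -> 0
PUSH -5 -> 0 -5
STORE 1 -> 0
LOAD 1  -> 0 -5
ADD     -> -5
PUSH -7 -> -5 -7
LT      -> 0
PUSH 7  -> 0 7
SWAP    -> 7 0
SUB     -> 7
DUP     -> 7 7
LOAD 1  -> 7 7 -5
DUP     -> 7 7 -5 -5
ROT     -> 7 -5 -5 7

[7, -5, -5, 7]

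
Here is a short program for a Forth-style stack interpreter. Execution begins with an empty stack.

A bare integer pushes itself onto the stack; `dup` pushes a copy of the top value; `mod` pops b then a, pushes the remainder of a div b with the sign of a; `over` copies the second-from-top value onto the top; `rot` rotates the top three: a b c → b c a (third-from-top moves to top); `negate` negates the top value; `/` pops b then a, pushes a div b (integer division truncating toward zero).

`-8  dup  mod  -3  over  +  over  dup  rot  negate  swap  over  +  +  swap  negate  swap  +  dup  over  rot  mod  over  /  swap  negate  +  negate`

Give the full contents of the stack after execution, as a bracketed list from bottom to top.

[0, 6]

-8      -8
dup     -8 -8
mod     0
-3      0 -3
over    0 -3 0
+       0 -3
over    0 -3 0
dup     0 -3 0 0
rot     0 0 0 -3
negate  0 0 0 3
swap    0 0 3 0
over    0 0 3 0 3
+       0 0 3 3
+       0 0 6
swap    0 6 0
negate  0 6 0
swap    0 0 6
+       0 6
dup     0 6 6
over    0 6 6 6
rot     0 6 6 6
mod     0 6 0
over    0 6 0 6
/       0 6 0
swap    0 0 6
negate  0 0 -6
+       0 -6
negate  0 6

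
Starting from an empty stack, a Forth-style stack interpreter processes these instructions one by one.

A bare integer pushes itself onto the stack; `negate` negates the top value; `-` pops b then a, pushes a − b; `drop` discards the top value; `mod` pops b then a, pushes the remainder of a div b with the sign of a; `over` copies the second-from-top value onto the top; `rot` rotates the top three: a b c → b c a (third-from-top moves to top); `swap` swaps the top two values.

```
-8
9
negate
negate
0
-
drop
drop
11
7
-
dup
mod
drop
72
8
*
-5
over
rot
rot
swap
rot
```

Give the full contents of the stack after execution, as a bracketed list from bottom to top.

-8      -8
9       -8 9
negate  -8 -9
negate  -8 9
0       -8 9 0
-       -8 9
drop    -8
drop    (empty)
11      11
7       11 7
-       4
dup     4 4
mod     0
drop    (empty)
72      72
8       72 8
*       576
-5      576 -5
over    576 -5 576
rot     -5 576 576
rot     576 576 -5
swap    576 -5 576
rot     -5 576 576

[-5, 576, 576]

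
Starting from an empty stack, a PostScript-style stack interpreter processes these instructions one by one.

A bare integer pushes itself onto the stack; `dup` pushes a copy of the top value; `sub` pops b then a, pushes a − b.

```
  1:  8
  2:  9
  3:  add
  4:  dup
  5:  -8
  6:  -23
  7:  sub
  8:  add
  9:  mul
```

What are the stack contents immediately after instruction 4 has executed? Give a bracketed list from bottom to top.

8   -> [8]
9   -> [8, 9]
add -> [17]
dup -> [17, 17]

[17, 17]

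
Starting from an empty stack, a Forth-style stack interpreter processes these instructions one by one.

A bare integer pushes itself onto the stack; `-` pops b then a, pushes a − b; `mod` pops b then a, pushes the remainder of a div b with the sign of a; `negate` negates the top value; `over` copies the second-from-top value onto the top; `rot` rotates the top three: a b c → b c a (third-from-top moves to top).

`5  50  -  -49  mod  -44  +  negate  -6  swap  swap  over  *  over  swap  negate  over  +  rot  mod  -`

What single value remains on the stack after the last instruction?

89

5      -> [5]
50     -> [5, 50]
-      -> [-45]
-49    -> [-45, -49]
mod    -> [-45]
-44    -> [-45, -44]
+      -> [-89]
negate -> [89]
-6     -> [89, -6]
swap   -> [-6, 89]
swap   -> [89, -6]
over   -> [89, -6, 89]
*      -> [89, -534]
over   -> [89, -534, 89]
swap   -> [89, 89, -534]
negate -> [89, 89, 534]
over   -> [89, 89, 534, 89]
+      -> [89, 89, 623]
rot    -> [89, 623, 89]
mod    -> [89, 0]
-      -> [89]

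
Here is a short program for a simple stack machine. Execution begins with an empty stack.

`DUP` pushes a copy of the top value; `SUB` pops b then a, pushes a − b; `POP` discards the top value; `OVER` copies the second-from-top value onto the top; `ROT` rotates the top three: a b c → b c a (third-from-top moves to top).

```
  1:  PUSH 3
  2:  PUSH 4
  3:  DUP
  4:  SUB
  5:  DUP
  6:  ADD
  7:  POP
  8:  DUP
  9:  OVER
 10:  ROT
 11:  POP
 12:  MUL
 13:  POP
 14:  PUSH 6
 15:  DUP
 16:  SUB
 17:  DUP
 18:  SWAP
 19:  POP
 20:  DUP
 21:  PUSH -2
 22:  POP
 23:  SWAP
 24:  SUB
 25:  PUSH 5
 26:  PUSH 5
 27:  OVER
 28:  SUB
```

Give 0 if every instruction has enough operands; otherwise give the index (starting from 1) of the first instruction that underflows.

0

PUSH 3  → [3]
PUSH 4  → [3, 4]
DUP     → [3, 4, 4]
SUB     → [3, 0]
DUP     → [3, 0, 0]
ADD     → [3, 0]
POP     → [3]
DUP     → [3, 3]
OVER    → [3, 3, 3]
ROT     → [3, 3, 3]
POP     → [3, 3]
MUL     → [9]
POP     → []
PUSH 6  → [6]
DUP     → [6, 6]
SUB     → [0]
DUP     → [0, 0]
SWAP    → [0, 0]
POP     → [0]
DUP     → [0, 0]
PUSH -2 → [0, 0, -2]
POP     → [0, 0]
SWAP    → [0, 0]
SUB     → [0]
PUSH 5  → [0, 5]
PUSH 5  → [0, 5, 5]
OVER    → [0, 5, 5, 5]
SUB     → [0, 5, 0]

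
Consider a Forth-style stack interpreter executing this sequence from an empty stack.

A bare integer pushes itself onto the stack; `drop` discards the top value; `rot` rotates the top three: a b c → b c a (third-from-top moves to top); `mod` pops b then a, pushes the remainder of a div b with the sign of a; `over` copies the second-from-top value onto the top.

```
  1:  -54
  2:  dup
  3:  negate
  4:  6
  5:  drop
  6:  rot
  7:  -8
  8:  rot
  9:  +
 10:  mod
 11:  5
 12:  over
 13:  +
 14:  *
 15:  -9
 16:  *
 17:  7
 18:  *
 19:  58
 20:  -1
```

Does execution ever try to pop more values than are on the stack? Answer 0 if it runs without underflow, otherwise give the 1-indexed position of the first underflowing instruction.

-54    -> [-54]
dup    -> [-54, -54]
negate -> [-54, 54]
6      -> [-54, 54, 6]
drop   -> [-54, 54]
rot  — needs 3 operands, stack has 2 → underflow

6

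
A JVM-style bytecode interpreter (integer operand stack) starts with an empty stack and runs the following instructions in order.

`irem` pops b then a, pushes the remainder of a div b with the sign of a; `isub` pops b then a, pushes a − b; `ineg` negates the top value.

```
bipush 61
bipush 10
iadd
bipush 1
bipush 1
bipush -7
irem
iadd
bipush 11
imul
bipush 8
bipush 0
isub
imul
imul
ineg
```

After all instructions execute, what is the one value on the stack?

-12496

bipush 61 → [61]
bipush 10 → [61, 10]
iadd      → [71]
bipush 1  → [71, 1]
bipush 1  → [71, 1, 1]
bipush -7 → [71, 1, 1, -7]
irem      → [71, 1, 1]
iadd      → [71, 2]
bipush 11 → [71, 2, 11]
imul      → [71, 22]
bipush 8  → [71, 22, 8]
bipush 0  → [71, 22, 8, 0]
isub      → [71, 22, 8]
imul      → [71, 176]
imul      → [12496]
ineg      → [-12496]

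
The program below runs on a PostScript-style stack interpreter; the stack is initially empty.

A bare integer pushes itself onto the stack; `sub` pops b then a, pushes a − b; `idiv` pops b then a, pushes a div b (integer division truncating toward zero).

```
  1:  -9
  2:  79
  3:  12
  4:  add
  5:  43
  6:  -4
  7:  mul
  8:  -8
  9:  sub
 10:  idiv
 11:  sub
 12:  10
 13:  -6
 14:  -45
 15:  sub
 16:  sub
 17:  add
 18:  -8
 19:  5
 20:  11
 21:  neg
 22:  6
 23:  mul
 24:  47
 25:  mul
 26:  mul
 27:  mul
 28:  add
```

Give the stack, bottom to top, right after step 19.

-9   → -9
79   → -9 79
12   → -9 79 12
add  → -9 91
43   → -9 91 43
-4   → -9 91 43 -4
mul  → -9 91 -172
-8   → -9 91 -172 -8
sub  → -9 91 -164
idiv → -9 0
sub  → -9
10   → -9 10
-6   → -9 10 -6
-45  → -9 10 -6 -45
sub  → -9 10 39
sub  → -9 -29
add  → -38
-8   → -38 -8
5    → -38 -8 5

[-38, -8, 5]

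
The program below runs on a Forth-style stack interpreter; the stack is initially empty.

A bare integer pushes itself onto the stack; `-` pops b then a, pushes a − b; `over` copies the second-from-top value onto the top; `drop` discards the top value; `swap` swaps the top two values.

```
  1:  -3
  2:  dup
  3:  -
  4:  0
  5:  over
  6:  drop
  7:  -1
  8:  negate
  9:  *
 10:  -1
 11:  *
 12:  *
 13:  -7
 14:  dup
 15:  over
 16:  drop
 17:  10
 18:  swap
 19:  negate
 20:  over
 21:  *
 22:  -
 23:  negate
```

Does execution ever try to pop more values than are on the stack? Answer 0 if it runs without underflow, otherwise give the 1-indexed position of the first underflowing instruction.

-3      -3
dup     -3 -3
-       0
0       0 0
over    0 0 0
drop    0 0
-1      0 0 -1
negate  0 0 1
*       0 0
-1      0 0 -1
*       0 0
*       0
-7      0 -7
dup     0 -7 -7
over    0 -7 -7 -7
drop    0 -7 -7
10      0 -7 -7 10
swap    0 -7 10 -7
negate  0 -7 10 7
over    0 -7 10 7 10
*       0 -7 10 70
-       0 -7 -60
negate  0 -7 60

0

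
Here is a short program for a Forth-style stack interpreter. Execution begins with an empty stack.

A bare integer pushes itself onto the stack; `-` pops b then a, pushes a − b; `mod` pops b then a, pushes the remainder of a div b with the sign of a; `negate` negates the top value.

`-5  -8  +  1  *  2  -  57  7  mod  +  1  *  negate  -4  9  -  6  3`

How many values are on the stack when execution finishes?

-5     -> [-5]
-8     -> [-5, -8]
+      -> [-13]
1      -> [-13, 1]
*      -> [-13]
2      -> [-13, 2]
-      -> [-15]
57     -> [-15, 57]
7      -> [-15, 57, 7]
mod    -> [-15, 1]
+      -> [-14]
1      -> [-14, 1]
*      -> [-14]
negate -> [14]
-4     -> [14, -4]
9      -> [14, -4, 9]
-      -> [14, -13]
6      -> [14, -13, 6]
3      -> [14, -13, 6, 3]

4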